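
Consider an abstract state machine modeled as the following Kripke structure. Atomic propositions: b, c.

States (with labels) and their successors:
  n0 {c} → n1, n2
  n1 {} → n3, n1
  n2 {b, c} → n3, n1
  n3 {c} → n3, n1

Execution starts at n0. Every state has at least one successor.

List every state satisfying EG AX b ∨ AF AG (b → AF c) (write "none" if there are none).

States satisfying AX b: ∅.
States satisfying EG AX b: ∅.
States satisfying AG (b → AF c): {n0, n1, n2, n3}.
States satisfying AF AG (b → AF c): {n0, n1, n2, n3}.
States satisfying EG AX b ∨ AF AG (b → AF c): {n0, n1, n2, n3}.

{n0, n1, n2, n3}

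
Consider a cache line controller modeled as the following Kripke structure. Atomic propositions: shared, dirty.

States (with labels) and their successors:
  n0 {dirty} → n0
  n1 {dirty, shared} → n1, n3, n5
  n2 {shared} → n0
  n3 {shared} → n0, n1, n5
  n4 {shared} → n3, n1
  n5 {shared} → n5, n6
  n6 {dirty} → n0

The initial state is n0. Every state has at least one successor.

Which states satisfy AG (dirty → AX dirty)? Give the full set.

{n0, n2, n5, n6}

States satisfying dirty → AX dirty: {n0, n2, n3, n4, n5, n6}.
States satisfying AG (dirty → AX dirty): {n0, n2, n5, n6}.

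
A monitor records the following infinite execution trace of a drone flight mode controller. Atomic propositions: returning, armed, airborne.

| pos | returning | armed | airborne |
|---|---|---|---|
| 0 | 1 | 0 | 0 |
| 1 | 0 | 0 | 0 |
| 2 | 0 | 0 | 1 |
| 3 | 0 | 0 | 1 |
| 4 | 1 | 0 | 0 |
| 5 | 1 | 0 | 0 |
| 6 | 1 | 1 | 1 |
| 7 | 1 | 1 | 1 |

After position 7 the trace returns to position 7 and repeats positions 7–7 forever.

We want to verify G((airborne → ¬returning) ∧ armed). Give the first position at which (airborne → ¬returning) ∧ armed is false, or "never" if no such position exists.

At position 0 the labels are {returning}, so (airborne → ¬returning) ∧ armed is false there. This is the first violation.

0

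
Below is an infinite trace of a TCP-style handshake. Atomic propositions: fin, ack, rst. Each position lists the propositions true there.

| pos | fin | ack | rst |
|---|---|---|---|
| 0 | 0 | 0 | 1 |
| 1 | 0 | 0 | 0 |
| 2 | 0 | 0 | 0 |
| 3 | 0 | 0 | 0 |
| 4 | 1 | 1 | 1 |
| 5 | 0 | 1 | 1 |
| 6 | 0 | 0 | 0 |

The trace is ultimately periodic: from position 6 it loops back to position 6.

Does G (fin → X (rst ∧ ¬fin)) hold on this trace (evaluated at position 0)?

Satisfied

fin → X (rst ∧ ¬fin) holds at every position 0..6, and those are all positions ever visited, so G (fin → X (rst ∧ ¬fin)) holds.
Positions where fin holds: 4.
Check X (rst ∧ ¬fin) at each: 4→ok.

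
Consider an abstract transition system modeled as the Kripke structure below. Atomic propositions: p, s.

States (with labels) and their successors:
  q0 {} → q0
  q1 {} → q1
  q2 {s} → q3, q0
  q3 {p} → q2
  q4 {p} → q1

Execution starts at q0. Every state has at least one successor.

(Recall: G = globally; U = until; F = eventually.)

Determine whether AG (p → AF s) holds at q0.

States satisfying p → AF s: {q0, q1, q2, q3}.
States satisfying AG (p → AF s): {q0, q1, q2, q3}.
Every state reachable from q0 satisfies p → AF s.
q0 ∈ Sat(AG (p → AF s)).

Satisfied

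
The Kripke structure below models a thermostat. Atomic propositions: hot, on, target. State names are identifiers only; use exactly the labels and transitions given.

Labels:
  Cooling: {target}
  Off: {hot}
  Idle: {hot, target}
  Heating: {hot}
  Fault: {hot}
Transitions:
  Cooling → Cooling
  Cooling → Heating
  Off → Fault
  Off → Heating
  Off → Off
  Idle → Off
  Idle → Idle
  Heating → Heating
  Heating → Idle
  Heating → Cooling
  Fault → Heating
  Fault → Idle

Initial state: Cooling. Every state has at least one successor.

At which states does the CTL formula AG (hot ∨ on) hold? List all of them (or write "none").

States satisfying hot ∨ on: {Off, Idle, Heating, Fault}.
States satisfying AG (hot ∨ on): ∅.

none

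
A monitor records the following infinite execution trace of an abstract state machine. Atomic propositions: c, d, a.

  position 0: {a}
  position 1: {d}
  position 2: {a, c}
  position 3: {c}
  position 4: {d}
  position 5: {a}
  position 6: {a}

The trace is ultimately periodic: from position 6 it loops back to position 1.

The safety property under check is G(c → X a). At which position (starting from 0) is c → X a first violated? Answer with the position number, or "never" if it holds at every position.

2

Check c → X a at each position in order: 0 ✓, 1 ✓.
At position 2 the labels are {a, c} and the next position 3 has {c}, so c → X a is false there. This is the first violation.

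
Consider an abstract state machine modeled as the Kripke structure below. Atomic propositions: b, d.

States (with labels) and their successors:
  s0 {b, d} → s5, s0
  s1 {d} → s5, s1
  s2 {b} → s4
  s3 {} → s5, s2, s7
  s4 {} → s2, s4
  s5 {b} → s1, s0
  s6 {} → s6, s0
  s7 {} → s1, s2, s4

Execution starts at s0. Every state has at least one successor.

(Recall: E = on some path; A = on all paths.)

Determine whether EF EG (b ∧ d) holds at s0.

Satisfied

States satisfying EG (b ∧ d): {s0}.
States satisfying EF EG (b ∧ d): {s0, s1, s3, s5, s6, s7}.
Some path from s0 reaches a state where EG (b ∧ d) holds.
s0 ∈ Sat(EF EG (b ∧ d)).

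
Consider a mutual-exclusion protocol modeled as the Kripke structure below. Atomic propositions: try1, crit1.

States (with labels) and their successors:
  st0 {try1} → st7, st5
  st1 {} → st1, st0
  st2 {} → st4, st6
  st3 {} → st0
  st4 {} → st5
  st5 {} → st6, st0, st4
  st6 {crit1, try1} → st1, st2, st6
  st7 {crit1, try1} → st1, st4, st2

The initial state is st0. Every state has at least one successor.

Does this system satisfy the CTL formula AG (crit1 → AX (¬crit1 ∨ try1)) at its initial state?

States satisfying crit1 → AX (¬crit1 ∨ try1): {st0, st1, st2, st3, st4, st5, st6, st7}.
States satisfying AG (crit1 → AX (¬crit1 ∨ try1)): {st0, st1, st2, st3, st4, st5, st6, st7}.
Every state reachable from st0 satisfies crit1 → AX (¬crit1 ∨ try1).
st0 ∈ Sat(AG (crit1 → AX (¬crit1 ∨ try1))).

Holds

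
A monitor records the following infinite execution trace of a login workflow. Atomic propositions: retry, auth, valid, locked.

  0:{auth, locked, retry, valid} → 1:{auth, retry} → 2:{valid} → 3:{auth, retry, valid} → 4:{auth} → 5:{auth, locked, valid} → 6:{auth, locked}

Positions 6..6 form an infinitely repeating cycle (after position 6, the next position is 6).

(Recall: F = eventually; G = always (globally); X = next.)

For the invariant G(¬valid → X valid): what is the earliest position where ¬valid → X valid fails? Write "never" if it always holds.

6

Check ¬valid → X valid at each position in order: 0 ✓, 1 ✓, 2 ✓, 3 ✓, 4 ✓, 5 ✓.
At position 6 the labels are {auth, locked} and the next position 6 has {auth, locked}, so ¬valid → X valid is false there. This is the first violation.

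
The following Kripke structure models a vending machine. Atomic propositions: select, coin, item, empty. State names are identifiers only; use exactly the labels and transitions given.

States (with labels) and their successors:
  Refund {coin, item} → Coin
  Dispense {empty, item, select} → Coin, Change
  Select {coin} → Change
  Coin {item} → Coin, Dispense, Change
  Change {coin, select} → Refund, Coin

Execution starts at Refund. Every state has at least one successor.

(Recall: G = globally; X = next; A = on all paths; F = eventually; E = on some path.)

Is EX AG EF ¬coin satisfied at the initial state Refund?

States satisfying AG EF ¬coin: {Refund, Dispense, Select, Coin, Change}.
States satisfying EX AG EF ¬coin: {Refund, Dispense, Select, Coin, Change}.
Refund ∈ Sat(EX AG EF ¬coin).

Yes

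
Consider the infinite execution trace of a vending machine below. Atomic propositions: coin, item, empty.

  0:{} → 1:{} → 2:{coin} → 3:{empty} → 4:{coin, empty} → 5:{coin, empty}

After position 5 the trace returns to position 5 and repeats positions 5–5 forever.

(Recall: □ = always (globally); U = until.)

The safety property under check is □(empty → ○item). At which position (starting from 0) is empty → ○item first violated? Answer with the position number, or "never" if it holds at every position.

3

Check empty → ○item at each position in order: 0 ✓, 1 ✓, 2 ✓.
At position 3 the labels are {empty} and the next position 4 has {coin, empty}, so empty → ○item is false there. This is the first violation.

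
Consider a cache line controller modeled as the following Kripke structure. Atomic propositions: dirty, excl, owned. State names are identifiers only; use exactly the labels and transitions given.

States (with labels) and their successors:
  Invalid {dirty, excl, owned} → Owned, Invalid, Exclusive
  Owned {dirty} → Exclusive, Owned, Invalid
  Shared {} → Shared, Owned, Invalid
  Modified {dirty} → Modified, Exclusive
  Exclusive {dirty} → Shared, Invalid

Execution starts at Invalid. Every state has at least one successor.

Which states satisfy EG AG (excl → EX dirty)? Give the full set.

{Invalid, Owned, Shared, Modified, Exclusive}

States satisfying AG (excl → EX dirty): {Invalid, Owned, Shared, Modified, Exclusive}.
States satisfying EG AG (excl → EX dirty): {Invalid, Owned, Shared, Modified, Exclusive}.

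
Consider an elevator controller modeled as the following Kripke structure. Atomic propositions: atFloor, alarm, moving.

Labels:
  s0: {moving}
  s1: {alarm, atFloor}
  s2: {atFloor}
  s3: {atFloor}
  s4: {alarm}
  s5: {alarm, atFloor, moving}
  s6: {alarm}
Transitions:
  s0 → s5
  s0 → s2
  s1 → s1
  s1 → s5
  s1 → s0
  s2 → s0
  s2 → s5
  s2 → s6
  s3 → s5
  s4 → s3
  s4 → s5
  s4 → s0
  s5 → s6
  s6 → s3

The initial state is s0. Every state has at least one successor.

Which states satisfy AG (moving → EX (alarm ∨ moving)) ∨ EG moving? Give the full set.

{s0, s1, s2, s3, s4, s5, s6}

States satisfying moving → EX (alarm ∨ moving): {s0, s1, s2, s3, s4, s5, s6}.
States satisfying AG (moving → EX (alarm ∨ moving)): {s0, s1, s2, s3, s4, s5, s6}.
States satisfying moving: {s0, s5}.
States satisfying EG moving: ∅.
States satisfying AG (moving → EX (alarm ∨ moving)) ∨ EG moving: {s0, s1, s2, s3, s4, s5, s6}.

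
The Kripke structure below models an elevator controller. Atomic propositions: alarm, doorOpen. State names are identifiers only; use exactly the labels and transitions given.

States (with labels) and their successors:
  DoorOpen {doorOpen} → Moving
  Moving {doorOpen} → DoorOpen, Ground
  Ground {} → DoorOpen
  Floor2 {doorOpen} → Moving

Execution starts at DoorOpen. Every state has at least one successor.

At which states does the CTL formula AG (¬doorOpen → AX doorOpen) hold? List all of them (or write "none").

States satisfying ¬doorOpen → AX doorOpen: {DoorOpen, Moving, Ground, Floor2}.
States satisfying AG (¬doorOpen → AX doorOpen): {DoorOpen, Moving, Ground, Floor2}.

{DoorOpen, Moving, Ground, Floor2}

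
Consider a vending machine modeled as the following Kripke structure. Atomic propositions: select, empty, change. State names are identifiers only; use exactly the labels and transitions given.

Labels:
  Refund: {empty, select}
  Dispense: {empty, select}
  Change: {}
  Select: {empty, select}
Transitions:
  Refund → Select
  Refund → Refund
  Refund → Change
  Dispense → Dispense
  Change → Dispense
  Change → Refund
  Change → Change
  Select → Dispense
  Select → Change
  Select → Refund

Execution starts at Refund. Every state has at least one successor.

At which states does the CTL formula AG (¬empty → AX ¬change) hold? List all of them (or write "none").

{Refund, Dispense, Change, Select}

States satisfying ¬empty → AX ¬change: {Refund, Dispense, Change, Select}.
States satisfying AG (¬empty → AX ¬change): {Refund, Dispense, Change, Select}.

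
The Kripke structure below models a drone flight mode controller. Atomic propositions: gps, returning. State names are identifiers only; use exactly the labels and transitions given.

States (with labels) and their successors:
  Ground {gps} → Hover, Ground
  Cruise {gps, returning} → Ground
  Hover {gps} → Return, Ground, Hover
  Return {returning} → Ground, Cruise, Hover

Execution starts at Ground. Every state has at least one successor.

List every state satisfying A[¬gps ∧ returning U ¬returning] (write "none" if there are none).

{Ground, Hover}

States satisfying ¬gps ∧ returning: {Return}.
States satisfying ¬returning: {Ground, Hover}.
States satisfying A[¬gps ∧ returning U ¬returning]: {Ground, Hover}.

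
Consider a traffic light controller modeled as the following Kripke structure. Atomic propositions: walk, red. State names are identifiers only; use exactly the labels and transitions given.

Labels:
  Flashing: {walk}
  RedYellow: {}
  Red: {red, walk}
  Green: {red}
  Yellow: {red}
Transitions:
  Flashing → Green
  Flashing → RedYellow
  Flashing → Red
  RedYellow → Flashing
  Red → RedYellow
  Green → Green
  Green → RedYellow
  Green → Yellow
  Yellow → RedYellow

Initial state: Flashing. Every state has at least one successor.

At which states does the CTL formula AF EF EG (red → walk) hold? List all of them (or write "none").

{Flashing, RedYellow, Red, Green, Yellow}

States satisfying EF EG (red → walk): {Flashing, RedYellow, Red, Green, Yellow}.
States satisfying AF EF EG (red → walk): {Flashing, RedYellow, Red, Green, Yellow}.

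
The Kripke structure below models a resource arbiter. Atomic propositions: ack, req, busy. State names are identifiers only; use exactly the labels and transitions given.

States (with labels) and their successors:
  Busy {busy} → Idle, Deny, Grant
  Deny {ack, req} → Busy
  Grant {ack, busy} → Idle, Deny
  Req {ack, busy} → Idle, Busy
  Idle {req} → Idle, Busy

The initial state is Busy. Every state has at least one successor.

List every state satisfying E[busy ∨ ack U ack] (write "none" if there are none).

States satisfying busy ∨ ack: {Busy, Deny, Grant, Req}.
States satisfying ack: {Deny, Grant, Req}.
States satisfying E[busy ∨ ack U ack]: {Busy, Deny, Grant, Req}.

{Busy, Deny, Grant, Req}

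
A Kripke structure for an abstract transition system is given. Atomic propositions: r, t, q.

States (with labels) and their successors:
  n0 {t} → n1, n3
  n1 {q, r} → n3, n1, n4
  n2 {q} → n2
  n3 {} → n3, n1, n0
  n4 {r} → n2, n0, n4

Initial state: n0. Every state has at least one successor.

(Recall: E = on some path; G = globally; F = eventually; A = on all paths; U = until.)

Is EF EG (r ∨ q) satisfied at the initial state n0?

States satisfying EG (r ∨ q): {n1, n2, n4}.
States satisfying EF EG (r ∨ q): {n0, n1, n2, n3, n4}.
Some path from n0 reaches a state where EG (r ∨ q) holds.
n0 ∈ Sat(EF EG (r ∨ q)).

Yes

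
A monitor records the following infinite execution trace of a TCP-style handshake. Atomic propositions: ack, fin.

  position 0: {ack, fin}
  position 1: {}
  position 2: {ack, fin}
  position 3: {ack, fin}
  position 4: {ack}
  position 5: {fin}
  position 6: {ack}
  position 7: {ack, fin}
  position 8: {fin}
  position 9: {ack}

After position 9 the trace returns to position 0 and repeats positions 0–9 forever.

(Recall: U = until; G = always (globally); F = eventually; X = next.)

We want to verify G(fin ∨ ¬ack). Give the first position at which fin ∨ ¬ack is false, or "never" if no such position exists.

4

Check fin ∨ ¬ack at each position in order: 0 ✓, 1 ✓, 2 ✓, 3 ✓.
At position 4 the labels are {ack}, so fin ∨ ¬ack is false there. This is the first violation.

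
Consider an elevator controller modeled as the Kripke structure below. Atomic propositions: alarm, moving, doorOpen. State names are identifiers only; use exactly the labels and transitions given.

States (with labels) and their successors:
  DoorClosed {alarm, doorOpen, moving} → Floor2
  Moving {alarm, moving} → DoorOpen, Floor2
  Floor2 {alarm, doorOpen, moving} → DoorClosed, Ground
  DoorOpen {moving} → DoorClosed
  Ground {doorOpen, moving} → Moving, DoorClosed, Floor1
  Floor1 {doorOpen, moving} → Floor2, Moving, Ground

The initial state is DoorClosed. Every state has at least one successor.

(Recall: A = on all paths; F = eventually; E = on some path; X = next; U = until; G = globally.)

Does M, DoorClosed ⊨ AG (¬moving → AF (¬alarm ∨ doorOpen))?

Holds

States satisfying ¬moving → AF (¬alarm ∨ doorOpen): {DoorClosed, Moving, Floor2, DoorOpen, Ground, Floor1}.
States satisfying AG (¬moving → AF (¬alarm ∨ doorOpen)): {DoorClosed, Moving, Floor2, DoorOpen, Ground, Floor1}.
Every state reachable from DoorClosed satisfies ¬moving → AF (¬alarm ∨ doorOpen).
DoorClosed ∈ Sat(AG (¬moving → AF (¬alarm ∨ doorOpen))).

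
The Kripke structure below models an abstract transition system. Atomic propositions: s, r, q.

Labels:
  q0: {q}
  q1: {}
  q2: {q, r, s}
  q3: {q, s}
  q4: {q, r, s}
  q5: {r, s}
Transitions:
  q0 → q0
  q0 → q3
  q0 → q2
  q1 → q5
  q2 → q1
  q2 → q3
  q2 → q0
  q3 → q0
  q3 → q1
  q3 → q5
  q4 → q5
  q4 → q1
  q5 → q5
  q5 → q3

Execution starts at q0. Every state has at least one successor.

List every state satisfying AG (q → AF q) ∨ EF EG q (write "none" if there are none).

States satisfying q → AF q: {q0, q1, q2, q3, q4, q5}.
States satisfying AG (q → AF q): {q0, q1, q2, q3, q4, q5}.
States satisfying EG q: {q0, q2, q3}.
States satisfying EF EG q: {q0, q1, q2, q3, q4, q5}.
States satisfying AG (q → AF q) ∨ EF EG q: {q0, q1, q2, q3, q4, q5}.

{q0, q1, q2, q3, q4, q5}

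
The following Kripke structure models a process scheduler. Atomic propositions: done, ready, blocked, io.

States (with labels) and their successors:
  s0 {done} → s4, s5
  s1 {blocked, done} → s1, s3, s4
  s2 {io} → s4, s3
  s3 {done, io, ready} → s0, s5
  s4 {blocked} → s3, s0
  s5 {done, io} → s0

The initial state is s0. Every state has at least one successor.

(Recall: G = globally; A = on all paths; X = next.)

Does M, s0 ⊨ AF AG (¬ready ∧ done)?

States satisfying AG (¬ready ∧ done): ∅.
States satisfying AF AG (¬ready ∧ done): ∅.
There is a path from s0 along which AG (¬ready ∧ done) never holds.
s0 ∉ Sat(AF AG (¬ready ∧ done)).

Violated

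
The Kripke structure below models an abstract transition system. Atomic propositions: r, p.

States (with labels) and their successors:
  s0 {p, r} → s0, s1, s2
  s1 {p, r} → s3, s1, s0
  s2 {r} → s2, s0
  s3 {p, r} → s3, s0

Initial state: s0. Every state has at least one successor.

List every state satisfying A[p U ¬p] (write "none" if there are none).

States satisfying p: {s0, s1, s3}.
States satisfying ¬p: {s2}.
States satisfying A[p U ¬p]: {s2}.

{s2}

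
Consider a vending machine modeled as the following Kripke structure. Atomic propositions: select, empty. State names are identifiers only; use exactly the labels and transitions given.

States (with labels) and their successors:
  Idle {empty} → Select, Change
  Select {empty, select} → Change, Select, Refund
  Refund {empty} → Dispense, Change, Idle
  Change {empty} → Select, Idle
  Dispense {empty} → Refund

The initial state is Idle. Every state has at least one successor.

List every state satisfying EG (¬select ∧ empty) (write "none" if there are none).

{Idle, Refund, Change, Dispense}

States satisfying ¬select ∧ empty: {Idle, Refund, Change, Dispense}.
States satisfying EG (¬select ∧ empty): {Idle, Refund, Change, Dispense}.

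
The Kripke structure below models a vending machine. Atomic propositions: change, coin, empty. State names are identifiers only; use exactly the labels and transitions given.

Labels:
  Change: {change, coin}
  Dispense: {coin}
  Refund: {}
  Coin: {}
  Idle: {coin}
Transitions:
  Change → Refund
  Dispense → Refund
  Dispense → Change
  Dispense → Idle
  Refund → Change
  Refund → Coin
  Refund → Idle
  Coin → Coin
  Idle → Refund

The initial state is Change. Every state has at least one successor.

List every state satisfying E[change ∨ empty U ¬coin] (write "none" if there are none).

States satisfying change ∨ empty: {Change}.
States satisfying ¬coin: {Refund, Coin}.
States satisfying E[change ∨ empty U ¬coin]: {Change, Refund, Coin}.

{Change, Refund, Coin}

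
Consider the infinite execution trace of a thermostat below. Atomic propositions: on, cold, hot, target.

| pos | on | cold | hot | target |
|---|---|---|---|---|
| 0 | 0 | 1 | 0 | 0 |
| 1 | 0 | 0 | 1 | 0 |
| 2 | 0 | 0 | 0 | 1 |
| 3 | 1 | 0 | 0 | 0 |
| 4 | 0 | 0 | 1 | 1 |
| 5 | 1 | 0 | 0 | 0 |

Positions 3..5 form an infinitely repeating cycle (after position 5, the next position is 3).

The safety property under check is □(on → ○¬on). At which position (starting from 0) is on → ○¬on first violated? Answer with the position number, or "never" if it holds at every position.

5

Check on → ○¬on at each position in order: 0 ✓, 1 ✓, 2 ✓, 3 ✓, 4 ✓.
At position 5 the labels are {on} and the next position 3 has {on}, so on → ○¬on is false there. This is the first violation.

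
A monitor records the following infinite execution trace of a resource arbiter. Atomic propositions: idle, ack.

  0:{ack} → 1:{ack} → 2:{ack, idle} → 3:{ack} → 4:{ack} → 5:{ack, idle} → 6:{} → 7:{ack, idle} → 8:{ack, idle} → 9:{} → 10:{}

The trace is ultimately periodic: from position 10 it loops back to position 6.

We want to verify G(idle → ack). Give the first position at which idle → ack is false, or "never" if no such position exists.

idle → ack holds at every position 0..10, and those are all the positions the trace ever visits, so the invariant G(idle → ack) is never violated.

never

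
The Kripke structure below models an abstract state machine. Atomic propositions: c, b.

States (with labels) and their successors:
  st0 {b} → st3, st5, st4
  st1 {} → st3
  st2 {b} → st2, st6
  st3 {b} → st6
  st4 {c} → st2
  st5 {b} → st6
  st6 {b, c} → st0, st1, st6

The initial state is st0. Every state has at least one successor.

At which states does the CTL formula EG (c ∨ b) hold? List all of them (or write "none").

{st0, st2, st3, st4, st5, st6}

States satisfying c ∨ b: {st0, st2, st3, st4, st5, st6}.
States satisfying EG (c ∨ b): {st0, st2, st3, st4, st5, st6}.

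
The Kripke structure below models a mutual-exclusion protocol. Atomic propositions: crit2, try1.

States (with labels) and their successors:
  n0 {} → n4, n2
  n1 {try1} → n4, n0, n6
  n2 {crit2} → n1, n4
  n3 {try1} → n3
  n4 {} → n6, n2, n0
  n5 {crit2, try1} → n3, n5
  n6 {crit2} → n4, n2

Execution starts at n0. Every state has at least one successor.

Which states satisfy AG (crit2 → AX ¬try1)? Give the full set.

{n3}

States satisfying crit2 → AX ¬try1: {n0, n1, n3, n4, n6}.
States satisfying AG (crit2 → AX ¬try1): {n3}.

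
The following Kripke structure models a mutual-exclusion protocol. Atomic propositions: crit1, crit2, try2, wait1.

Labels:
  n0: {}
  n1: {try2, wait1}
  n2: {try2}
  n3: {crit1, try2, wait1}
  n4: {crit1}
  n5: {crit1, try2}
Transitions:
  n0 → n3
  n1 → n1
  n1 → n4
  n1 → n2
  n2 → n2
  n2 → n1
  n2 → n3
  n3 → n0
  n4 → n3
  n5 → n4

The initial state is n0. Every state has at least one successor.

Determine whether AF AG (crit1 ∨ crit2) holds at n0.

No

States satisfying AG (crit1 ∨ crit2): ∅.
States satisfying AF AG (crit1 ∨ crit2): ∅.
There is a path from n0 along which AG (crit1 ∨ crit2) never holds.
n0 ∉ Sat(AF AG (crit1 ∨ crit2)).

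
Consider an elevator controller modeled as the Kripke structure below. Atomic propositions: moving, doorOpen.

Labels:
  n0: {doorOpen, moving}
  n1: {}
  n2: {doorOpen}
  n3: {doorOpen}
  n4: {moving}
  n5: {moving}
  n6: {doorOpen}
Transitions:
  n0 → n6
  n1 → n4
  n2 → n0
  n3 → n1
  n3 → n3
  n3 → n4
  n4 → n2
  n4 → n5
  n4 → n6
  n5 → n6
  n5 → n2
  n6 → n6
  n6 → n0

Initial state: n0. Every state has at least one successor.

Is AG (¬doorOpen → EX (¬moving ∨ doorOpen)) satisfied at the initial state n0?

Satisfied

States satisfying ¬doorOpen → EX (¬moving ∨ doorOpen): {n0, n2, n3, n4, n5, n6}.
States satisfying AG (¬doorOpen → EX (¬moving ∨ doorOpen)): {n0, n2, n4, n5, n6}.
Every state reachable from n0 satisfies ¬doorOpen → EX (¬moving ∨ doorOpen).
n0 ∈ Sat(AG (¬doorOpen → EX (¬moving ∨ doorOpen))).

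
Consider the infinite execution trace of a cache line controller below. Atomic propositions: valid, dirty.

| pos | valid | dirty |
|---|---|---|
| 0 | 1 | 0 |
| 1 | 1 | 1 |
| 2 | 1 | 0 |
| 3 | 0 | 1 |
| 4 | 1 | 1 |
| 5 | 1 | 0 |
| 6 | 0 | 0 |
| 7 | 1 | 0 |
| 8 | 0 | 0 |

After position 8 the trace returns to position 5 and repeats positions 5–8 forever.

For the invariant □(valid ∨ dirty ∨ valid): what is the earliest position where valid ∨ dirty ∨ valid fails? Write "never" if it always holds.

Check valid ∨ dirty ∨ valid at each position in order: 0 ✓, 1 ✓, 2 ✓, 3 ✓, 4 ✓, 5 ✓.
At position 6 the labels are {}, so valid ∨ dirty ∨ valid is false there. This is the first violation.

6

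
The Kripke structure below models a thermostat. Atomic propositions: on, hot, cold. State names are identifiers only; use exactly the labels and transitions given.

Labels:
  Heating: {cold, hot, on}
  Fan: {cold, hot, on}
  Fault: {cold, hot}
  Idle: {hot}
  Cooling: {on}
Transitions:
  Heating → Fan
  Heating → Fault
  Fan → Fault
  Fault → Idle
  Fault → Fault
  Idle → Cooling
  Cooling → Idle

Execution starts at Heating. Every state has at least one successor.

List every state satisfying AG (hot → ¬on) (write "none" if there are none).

States satisfying hot → ¬on: {Fault, Idle, Cooling}.
States satisfying AG (hot → ¬on): {Fault, Idle, Cooling}.

{Fault, Idle, Cooling}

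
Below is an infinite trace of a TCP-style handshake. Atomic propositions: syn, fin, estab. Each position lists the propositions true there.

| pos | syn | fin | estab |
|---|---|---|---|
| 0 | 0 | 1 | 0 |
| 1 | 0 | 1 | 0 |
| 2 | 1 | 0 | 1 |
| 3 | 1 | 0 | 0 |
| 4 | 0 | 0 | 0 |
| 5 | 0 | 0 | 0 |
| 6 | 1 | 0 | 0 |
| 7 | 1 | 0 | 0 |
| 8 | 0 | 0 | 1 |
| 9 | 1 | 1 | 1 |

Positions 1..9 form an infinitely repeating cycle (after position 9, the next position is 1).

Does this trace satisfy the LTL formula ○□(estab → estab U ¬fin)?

The position after 0 is 1; □(estab → estab U ¬fin) is false there.

No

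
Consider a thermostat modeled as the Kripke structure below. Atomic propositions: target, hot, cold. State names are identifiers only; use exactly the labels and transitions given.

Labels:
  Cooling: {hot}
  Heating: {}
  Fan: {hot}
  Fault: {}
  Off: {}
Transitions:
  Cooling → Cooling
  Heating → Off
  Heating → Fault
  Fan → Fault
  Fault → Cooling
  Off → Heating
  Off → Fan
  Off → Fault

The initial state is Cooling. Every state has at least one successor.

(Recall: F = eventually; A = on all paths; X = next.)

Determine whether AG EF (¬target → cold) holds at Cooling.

No

States satisfying EF (¬target → cold): ∅.
States satisfying AG EF (¬target → cold): ∅.
Cooling is reachable from Cooling and violates EF (¬target → cold), so AG fails at Cooling.
Cooling ∉ Sat(AG EF (¬target → cold)).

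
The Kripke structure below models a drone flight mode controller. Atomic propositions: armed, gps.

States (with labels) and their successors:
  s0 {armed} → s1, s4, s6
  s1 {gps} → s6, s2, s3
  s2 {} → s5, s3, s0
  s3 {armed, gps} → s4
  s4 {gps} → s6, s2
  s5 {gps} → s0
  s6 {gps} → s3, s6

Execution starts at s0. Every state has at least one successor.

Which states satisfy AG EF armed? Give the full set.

{s0, s1, s2, s3, s4, s5, s6}

States satisfying EF armed: {s0, s1, s2, s3, s4, s5, s6}.
States satisfying AG EF armed: {s0, s1, s2, s3, s4, s5, s6}.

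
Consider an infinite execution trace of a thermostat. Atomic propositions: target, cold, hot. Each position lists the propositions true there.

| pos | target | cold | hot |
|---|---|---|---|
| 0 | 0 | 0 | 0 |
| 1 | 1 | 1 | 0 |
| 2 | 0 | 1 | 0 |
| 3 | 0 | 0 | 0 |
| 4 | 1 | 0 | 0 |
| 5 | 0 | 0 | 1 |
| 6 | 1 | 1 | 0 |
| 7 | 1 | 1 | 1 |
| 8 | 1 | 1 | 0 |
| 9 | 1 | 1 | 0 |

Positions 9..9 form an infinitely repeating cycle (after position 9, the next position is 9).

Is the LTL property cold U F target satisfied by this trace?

Satisfied

Walking from position 0: F target first holds at position 0, and cold holds at every earlier position along the way, so cold U F target holds.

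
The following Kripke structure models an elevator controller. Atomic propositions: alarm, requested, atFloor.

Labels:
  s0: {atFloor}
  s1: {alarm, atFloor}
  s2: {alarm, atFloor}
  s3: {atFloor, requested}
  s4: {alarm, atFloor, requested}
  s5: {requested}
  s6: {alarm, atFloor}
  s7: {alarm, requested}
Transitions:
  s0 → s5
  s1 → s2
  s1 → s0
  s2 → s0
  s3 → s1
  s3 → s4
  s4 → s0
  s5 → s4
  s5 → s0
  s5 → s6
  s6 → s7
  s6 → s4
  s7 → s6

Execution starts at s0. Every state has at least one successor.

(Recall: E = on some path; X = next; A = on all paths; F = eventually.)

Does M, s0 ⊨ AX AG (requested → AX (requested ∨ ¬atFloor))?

States satisfying AG (requested → AX (requested ∨ ¬atFloor)): ∅.
States satisfying AX AG (requested → AX (requested ∨ ¬atFloor)): ∅.
s0 ∉ Sat(AX AG (requested → AX (requested ∨ ¬atFloor))).

Violated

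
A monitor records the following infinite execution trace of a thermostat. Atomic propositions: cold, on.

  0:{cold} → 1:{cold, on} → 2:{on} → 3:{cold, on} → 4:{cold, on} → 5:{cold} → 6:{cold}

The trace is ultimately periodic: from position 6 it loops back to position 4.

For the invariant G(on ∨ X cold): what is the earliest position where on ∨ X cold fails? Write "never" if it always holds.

never

on ∨ X cold holds at every position 0..6, and those are all the positions the trace ever visits, so the invariant G(on ∨ X cold) is never violated.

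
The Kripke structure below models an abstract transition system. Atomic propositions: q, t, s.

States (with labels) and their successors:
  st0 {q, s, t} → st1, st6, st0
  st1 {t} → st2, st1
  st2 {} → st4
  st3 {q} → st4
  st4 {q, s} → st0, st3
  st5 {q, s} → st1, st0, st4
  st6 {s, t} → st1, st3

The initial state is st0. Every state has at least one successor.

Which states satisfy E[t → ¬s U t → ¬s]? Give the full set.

{st1, st2, st3, st4, st5}

States satisfying t → ¬s: {st1, st2, st3, st4, st5}.
States satisfying E[t → ¬s U t → ¬s]: {st1, st2, st3, st4, st5}.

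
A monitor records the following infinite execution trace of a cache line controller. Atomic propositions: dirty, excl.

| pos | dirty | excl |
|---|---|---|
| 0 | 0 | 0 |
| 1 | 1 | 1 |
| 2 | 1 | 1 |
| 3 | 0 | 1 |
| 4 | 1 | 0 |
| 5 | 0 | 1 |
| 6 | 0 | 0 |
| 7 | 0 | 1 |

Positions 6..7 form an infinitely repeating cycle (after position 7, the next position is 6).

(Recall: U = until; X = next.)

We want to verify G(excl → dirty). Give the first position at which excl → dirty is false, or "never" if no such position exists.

Check excl → dirty at each position in order: 0 ✓, 1 ✓, 2 ✓.
At position 3 the labels are {excl}, so excl → dirty is false there. This is the first violation.

3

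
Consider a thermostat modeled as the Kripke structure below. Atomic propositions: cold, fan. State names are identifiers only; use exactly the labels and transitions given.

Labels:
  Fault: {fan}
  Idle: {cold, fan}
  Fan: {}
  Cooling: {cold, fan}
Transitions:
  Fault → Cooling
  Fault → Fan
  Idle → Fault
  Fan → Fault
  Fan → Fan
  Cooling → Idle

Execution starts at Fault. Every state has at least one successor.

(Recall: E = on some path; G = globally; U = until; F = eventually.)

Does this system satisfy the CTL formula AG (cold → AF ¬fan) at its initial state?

Violated

States satisfying cold → AF ¬fan: {Fault, Fan}.
States satisfying AG (cold → AF ¬fan): ∅.
Cooling is reachable from Fault and violates cold → AF ¬fan, so AG fails at Fault.
Fault ∉ Sat(AG (cold → AF ¬fan)).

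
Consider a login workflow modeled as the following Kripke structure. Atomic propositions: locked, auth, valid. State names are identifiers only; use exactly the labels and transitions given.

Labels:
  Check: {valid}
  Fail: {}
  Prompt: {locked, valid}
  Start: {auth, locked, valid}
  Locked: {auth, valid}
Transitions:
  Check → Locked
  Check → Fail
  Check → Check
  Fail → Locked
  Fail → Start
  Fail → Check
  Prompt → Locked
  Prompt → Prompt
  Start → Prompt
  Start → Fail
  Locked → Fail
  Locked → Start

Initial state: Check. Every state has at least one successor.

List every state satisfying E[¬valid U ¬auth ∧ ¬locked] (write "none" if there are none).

{Check, Fail}

States satisfying ¬valid: {Fail}.
States satisfying ¬auth ∧ ¬locked: {Check, Fail}.
States satisfying E[¬valid U ¬auth ∧ ¬locked]: {Check, Fail}.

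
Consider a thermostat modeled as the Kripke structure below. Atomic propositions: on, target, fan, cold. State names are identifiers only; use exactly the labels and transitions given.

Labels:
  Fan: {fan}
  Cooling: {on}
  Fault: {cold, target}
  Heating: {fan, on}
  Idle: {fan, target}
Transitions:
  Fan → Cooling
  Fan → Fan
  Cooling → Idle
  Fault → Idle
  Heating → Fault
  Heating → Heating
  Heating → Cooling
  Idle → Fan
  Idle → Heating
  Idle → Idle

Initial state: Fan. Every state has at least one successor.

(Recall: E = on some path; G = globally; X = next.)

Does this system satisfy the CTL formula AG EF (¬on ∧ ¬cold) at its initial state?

States satisfying EF (¬on ∧ ¬cold): {Fan, Cooling, Fault, Heating, Idle}.
States satisfying AG EF (¬on ∧ ¬cold): {Fan, Cooling, Fault, Heating, Idle}.
Every state reachable from Fan satisfies EF (¬on ∧ ¬cold).
Fan ∈ Sat(AG EF (¬on ∧ ¬cold)).

Yes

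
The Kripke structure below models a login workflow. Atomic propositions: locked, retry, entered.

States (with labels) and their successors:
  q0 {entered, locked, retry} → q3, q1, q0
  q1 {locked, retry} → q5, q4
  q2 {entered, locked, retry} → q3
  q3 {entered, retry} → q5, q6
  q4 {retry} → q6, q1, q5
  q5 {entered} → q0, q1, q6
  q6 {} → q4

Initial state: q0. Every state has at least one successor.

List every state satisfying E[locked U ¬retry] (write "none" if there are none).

{q0, q1, q5, q6}

States satisfying locked: {q0, q1, q2}.
States satisfying ¬retry: {q5, q6}.
States satisfying E[locked U ¬retry]: {q0, q1, q5, q6}.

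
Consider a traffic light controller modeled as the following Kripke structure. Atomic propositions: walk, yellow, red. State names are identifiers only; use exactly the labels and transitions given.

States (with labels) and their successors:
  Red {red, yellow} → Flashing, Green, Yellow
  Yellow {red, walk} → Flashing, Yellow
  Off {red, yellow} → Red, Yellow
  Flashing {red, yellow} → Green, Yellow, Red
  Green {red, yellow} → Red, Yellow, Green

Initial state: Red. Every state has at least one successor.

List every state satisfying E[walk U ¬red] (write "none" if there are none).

States satisfying walk: {Yellow}.
States satisfying ¬red: ∅.
States satisfying E[walk U ¬red]: ∅.

none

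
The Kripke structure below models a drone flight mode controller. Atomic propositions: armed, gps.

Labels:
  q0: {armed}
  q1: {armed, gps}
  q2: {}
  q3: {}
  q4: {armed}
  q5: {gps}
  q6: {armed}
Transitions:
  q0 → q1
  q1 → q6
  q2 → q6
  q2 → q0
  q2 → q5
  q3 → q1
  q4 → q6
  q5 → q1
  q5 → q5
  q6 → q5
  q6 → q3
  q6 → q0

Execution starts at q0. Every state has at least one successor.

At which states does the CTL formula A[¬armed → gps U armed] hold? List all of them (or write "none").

{q0, q1, q4, q6}

States satisfying ¬armed → gps: {q0, q1, q4, q5, q6}.
States satisfying armed: {q0, q1, q4, q6}.
States satisfying A[¬armed → gps U armed]: {q0, q1, q4, q6}.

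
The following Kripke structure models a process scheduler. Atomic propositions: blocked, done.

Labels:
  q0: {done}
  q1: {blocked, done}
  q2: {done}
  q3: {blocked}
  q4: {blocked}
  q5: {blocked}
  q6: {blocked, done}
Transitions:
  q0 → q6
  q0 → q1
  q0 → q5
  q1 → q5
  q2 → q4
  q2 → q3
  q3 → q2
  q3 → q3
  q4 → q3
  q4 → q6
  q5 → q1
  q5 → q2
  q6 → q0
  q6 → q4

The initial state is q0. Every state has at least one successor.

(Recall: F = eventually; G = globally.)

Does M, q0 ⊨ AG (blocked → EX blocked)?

States satisfying blocked → EX blocked: {q0, q1, q2, q3, q4, q5, q6}.
States satisfying AG (blocked → EX blocked): {q0, q1, q2, q3, q4, q5, q6}.
Every state reachable from q0 satisfies blocked → EX blocked.
q0 ∈ Sat(AG (blocked → EX blocked)).

Holds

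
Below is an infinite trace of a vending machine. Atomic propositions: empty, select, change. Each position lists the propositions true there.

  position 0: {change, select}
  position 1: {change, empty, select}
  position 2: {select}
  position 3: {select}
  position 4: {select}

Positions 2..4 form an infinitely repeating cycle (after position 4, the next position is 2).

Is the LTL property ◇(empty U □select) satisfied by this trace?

Satisfied

empty U □select holds at position 0, which is reachable from 0, so ◇(empty U □select) holds.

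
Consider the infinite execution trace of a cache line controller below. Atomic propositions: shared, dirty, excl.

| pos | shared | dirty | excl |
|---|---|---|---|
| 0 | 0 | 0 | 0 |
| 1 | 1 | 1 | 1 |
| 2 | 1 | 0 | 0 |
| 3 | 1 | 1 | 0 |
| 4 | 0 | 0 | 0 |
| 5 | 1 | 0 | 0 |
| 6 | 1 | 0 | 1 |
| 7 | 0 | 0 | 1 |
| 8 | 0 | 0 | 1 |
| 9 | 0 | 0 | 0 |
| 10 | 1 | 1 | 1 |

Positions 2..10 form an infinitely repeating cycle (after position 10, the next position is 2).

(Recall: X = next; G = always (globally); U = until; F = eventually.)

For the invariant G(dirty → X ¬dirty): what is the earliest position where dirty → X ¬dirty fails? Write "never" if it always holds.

dirty → X ¬dirty holds at every position 0..10, and those are all the positions the trace ever visits, so the invariant G(dirty → X ¬dirty) is never violated.

never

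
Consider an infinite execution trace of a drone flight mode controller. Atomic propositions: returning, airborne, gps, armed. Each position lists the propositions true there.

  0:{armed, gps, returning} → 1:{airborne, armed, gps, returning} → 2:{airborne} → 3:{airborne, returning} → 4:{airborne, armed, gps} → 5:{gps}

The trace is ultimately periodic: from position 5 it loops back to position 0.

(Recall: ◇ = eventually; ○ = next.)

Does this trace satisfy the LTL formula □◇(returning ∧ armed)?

◇(returning ∧ armed) holds at every position 0..5, and those are all positions ever visited, so □◇(returning ∧ armed) holds.

Holds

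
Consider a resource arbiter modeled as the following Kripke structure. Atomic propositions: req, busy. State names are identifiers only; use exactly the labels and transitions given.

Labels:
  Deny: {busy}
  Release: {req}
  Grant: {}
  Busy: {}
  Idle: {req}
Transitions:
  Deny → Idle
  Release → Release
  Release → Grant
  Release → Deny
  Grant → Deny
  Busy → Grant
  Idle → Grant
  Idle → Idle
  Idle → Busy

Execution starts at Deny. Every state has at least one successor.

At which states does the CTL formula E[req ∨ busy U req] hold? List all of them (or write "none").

{Deny, Release, Idle}

States satisfying req ∨ busy: {Deny, Release, Idle}.
States satisfying req: {Release, Idle}.
States satisfying E[req ∨ busy U req]: {Deny, Release, Idle}.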